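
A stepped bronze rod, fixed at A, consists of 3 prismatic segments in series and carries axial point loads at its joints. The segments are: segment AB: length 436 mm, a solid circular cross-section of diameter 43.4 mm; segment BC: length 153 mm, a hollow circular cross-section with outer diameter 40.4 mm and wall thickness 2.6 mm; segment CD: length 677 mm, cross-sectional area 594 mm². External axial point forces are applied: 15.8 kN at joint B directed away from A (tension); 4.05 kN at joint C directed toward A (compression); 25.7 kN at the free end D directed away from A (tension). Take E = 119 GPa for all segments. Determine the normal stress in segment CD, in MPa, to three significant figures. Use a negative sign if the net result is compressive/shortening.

43.3 MPa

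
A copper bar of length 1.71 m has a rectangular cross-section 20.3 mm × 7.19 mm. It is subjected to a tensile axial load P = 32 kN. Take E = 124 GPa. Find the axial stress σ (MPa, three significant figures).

A = 146 mm².
σ = N/A = 32000/146 = 219.2 MPa.

219 MPa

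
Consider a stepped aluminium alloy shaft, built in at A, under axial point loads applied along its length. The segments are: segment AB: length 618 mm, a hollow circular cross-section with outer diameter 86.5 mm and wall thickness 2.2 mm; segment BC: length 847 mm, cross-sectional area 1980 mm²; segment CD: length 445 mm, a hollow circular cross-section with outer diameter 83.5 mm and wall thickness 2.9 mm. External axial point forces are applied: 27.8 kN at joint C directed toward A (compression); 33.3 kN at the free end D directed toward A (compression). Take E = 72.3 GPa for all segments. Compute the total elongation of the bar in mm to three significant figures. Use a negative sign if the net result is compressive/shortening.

Internal axial forces (sectioning from the free end, tension +): N_CD = -33.3 kN, N_BC = -61.1 kN, N_AB = -61.1 kN.
A_AB = 582.6 mm².
A_CD = 734.3 mm².
δ_AB = -61100·618/(582.6·72300) = -0.8964 mm
δ_BC = -61100·847/(1980·72300) = -0.3615 mm
δ_CD = -33300·445/(734.3·72300) = -0.2791 mm
δ = Σδ_i = -1.537 mm.

-1.54 mm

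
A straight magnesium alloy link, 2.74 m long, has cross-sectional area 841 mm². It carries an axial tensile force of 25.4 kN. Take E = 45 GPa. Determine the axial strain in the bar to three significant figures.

σ = N/A = 30.2 MPa; ε = σ/E = 30.2/45000 = 6.712e-04.

6.71e-04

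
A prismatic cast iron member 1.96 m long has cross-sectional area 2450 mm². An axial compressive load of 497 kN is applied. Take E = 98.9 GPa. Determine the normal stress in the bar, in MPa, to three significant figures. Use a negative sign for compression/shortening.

-203 MPa

σ = N/A = -497000/2450 = -202.9 MPa.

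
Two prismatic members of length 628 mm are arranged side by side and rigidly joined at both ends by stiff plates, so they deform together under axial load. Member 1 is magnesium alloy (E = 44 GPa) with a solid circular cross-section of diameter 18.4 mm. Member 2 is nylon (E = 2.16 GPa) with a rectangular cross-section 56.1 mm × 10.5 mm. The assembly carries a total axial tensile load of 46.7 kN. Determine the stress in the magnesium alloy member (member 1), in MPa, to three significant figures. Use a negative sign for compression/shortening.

158 MPa

A_1 = 265.9 mm².
A_2 = 589.1 mm².
Equal strain + equilibrium ⇒ each member carries load in proportion to AE: A₁E₁ = 11700000 N, A₂E₂ = 1272000 N, ΣAE = 12970000 N.
σ₁ = P·E₁/ΣAE = 46700·44000/12970000 = 158.4 MPa.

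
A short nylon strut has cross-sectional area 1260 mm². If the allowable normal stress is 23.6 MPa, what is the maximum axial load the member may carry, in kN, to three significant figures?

P_max = σ_allow · A = 23.6 · 1260 = 29740 N = 29.74 kN.

29.7 kN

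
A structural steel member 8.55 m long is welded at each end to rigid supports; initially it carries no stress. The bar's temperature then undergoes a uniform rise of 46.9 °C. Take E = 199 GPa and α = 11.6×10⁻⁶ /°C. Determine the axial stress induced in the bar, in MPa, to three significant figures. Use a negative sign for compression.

Free thermal expansion αLΔT = 11.6e-6 · 8550 · 46.9 = 4.652 mm.
The walls impose strain ε = −(4.652)/8550 = -5.4404e-04; σ = Eε = 199000 · -5.4404e-04 = -108.3 MPa.

-108 MPa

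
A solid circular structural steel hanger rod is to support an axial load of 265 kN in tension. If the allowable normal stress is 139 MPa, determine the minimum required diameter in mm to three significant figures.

49.3 mm

Required area A ≥ P/σ_allow = 265000/139 = 1906 mm².
For a solid circular section, d ≥ √(4A/π) = 49.27 mm.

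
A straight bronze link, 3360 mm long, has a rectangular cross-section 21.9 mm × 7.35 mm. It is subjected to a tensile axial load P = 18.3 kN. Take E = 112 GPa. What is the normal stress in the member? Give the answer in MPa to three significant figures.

114 MPa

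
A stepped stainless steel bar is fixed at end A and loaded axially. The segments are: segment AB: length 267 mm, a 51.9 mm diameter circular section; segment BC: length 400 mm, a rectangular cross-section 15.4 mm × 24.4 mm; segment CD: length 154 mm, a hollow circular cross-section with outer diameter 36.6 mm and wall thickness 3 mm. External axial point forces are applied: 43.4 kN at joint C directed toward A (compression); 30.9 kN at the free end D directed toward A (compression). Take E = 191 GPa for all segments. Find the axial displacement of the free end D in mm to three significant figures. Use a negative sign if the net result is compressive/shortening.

-0.542 mm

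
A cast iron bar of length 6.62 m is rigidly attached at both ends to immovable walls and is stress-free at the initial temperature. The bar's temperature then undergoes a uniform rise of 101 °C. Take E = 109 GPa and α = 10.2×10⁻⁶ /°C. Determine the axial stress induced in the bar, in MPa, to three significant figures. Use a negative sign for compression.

Free thermal expansion αLΔT = 10.2e-6 · 6620 · 101 = 6.82 mm.
The walls impose strain ε = −(6.82)/6620 = -1.0302e-03; σ = Eε = 109000 · -1.0302e-03 = -112.3 MPa.

-112 MPa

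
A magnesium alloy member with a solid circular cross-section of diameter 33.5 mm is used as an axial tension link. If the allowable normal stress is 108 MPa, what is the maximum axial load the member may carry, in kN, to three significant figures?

95.2 kN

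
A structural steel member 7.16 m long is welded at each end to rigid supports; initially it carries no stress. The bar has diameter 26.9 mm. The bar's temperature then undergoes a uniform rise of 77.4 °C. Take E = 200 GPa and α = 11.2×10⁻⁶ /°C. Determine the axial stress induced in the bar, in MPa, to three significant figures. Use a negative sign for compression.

-173 MPa

Free thermal expansion αLΔT = 11.2e-6 · 7160 · 77.4 = 6.207 mm.
The walls impose strain ε = −(6.207)/7160 = -8.6688e-04; σ = Eε = 200000 · -8.6688e-04 = -173.4 MPa.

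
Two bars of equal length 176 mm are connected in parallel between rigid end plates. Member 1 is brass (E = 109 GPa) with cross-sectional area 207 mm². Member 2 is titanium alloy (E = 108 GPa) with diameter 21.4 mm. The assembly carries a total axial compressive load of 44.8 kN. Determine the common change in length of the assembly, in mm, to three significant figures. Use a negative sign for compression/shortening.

A_2 = 359.7 mm².
Equal strain + equilibrium ⇒ each member carries load in proportion to AE: A₁E₁ = 22560000 N, A₂E₂ = 38850000 N, ΣAE = 61410000 N.
δ = PL/ΣAE = -44800·176/61410000 = -0.1284 mm.

-0.128 mm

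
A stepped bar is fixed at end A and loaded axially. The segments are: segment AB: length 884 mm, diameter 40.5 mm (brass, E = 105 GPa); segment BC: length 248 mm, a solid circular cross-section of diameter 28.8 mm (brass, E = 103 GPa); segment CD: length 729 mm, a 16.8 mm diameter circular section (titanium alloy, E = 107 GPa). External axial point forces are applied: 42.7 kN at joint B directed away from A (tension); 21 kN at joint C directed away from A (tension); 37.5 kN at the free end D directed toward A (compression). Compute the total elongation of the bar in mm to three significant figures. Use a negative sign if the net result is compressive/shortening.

-1.04 mm

Internal axial forces (sectioning from the free end, tension +): N_CD = -37.5 kN, N_BC = -16.5 kN, N_AB = 26.2 kN.
A_AB = 1288 mm².
A_BC = 651.4 mm².
A_CD = 221.7 mm².
δ_AB = 26200·884/(1288·105000) = 0.1712 mm
δ_BC = -16500·248/(651.4·103000) = -0.06099 mm
δ_CD = -37500·729/(221.7·107000) = -1.153 mm
δ = Σδ_i = -1.042 mm.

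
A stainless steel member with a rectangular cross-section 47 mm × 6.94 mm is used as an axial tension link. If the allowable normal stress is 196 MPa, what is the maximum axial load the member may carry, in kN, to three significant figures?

63.9 kN

A = 326.2 mm².
P_max = σ_allow · A = 196 · 326.2 = 63930 N = 63.93 kN.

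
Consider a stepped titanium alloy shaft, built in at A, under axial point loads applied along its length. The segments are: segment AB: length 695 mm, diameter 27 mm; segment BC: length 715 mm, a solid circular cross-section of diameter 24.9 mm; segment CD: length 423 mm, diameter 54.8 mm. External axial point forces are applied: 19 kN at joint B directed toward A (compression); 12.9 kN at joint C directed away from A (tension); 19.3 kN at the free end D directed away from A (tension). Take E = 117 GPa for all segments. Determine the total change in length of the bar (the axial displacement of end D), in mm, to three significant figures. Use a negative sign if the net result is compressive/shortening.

0.571 mm

Internal axial forces (sectioning from the free end, tension +): N_CD = 19.3 kN, N_BC = 32.2 kN, N_AB = 13.2 kN.
A_AB = 572.6 mm².
A_BC = 487 mm².
A_CD = 2359 mm².
δ_AB = 13200·695/(572.6·117000) = 0.1369 mm
δ_BC = 32200·715/(487·117000) = 0.4041 mm
δ_CD = 19300·423/(2359·117000) = 0.02958 mm
δ = Σδ_i = 0.5706 mm.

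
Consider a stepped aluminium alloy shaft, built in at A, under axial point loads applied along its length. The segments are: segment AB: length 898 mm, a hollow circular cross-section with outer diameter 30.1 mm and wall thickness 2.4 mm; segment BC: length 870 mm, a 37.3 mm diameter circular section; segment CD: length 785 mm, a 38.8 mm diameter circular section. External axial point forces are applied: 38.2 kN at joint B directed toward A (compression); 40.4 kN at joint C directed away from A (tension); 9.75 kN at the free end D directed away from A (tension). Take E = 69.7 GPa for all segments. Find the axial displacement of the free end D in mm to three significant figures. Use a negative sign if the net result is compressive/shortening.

Internal axial forces (sectioning from the free end, tension +): N_CD = 9.75 kN, N_BC = 50.15 kN, N_AB = 11.95 kN.
A_AB = 208.9 mm².
A_BC = 1093 mm².
A_CD = 1182 mm².
δ_AB = 11950·898/(208.9·69700) = 0.7372 mm
δ_BC = 50150·870/(1093·69700) = 0.5729 mm
δ_CD = 9750·785/(1182·69700) = 0.09287 mm
δ = Σδ_i = 1.403 mm.

1.40 mm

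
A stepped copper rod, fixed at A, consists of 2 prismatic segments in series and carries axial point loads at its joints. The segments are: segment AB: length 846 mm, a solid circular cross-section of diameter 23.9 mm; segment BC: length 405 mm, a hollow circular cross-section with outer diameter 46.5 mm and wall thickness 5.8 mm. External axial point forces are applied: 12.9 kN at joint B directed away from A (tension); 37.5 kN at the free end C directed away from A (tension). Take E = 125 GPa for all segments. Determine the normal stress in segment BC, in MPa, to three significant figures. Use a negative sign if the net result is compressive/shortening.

50.6 MPa

Internal axial forces (sectioning from the free end, tension +): N_BC = 37.5 kN, N_AB = 50.4 kN.
A_BC = 741.6 mm².
σ_BC = N_BC/A_BC = 37500/741.6 = 50.57 MPa.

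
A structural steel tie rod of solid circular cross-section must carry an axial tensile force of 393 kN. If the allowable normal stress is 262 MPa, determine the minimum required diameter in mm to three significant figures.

43.7 mm

Required area A ≥ P/σ_allow = 393000/262 = 1500 mm².
For a solid circular section, d ≥ √(4A/π) = 43.7 mm.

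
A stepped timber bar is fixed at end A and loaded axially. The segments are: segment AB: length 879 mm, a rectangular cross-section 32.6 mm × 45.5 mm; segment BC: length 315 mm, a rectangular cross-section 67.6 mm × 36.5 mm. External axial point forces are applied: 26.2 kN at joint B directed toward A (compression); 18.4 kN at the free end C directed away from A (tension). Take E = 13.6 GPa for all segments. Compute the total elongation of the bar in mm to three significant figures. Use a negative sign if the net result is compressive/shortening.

Internal axial forces (sectioning from the free end, tension +): N_BC = 18.4 kN, N_AB = -7.8 kN.
A_AB = 1483 mm².
A_BC = 2467 mm².
δ_AB = -7800·879/(1483·13600) = -0.3399 mm
δ_BC = 18400·315/(2467·13600) = 0.1727 mm
δ = Σδ_i = -0.1671 mm.

-0.167 mm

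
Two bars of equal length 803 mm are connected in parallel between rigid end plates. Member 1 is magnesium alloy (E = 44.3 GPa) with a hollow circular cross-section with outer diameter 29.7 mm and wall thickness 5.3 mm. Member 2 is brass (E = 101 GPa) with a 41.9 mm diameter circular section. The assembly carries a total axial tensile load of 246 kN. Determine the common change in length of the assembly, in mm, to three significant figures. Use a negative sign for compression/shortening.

1.26 mm

A_1 = 406.3 mm².
A_2 = 1379 mm².
Equal strain + equilibrium ⇒ each member carries load in proportion to AE: A₁E₁ = 18000000 N, A₂E₂ = 139300000 N, ΣAE = 157300000 N.
δ = PL/ΣAE = 246000·803/157300000 = 1.256 mm.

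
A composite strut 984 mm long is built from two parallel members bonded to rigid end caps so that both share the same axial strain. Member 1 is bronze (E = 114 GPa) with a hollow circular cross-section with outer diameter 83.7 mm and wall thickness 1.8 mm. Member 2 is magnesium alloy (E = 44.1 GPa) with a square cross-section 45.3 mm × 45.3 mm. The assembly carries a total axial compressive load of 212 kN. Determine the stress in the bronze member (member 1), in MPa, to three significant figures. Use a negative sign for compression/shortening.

A_1 = 463.1 mm².
A_2 = 2052 mm².
Equal strain + equilibrium ⇒ each member carries load in proportion to AE: A₁E₁ = 52800000 N, A₂E₂ = 90500000 N, ΣAE = 143300000 N.
σ₁ = P·E₁/ΣAE = -212000·114000/143300000 = -168.7 MPa.

-169 MPa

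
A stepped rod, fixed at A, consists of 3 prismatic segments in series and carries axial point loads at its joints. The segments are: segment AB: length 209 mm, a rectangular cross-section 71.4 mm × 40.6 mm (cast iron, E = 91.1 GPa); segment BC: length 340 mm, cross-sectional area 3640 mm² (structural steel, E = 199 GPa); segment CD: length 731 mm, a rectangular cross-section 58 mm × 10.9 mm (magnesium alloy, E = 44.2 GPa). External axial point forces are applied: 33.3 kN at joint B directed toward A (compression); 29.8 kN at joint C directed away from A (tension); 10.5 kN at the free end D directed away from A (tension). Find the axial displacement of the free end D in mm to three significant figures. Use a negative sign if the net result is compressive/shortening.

0.299 mm

Internal axial forces (sectioning from the free end, tension +): N_CD = 10.5 kN, N_BC = 40.3 kN, N_AB = 7 kN.
A_AB = 2899 mm².
A_CD = 632.2 mm².
δ_AB = 7000·209/(2899·91100) = 0.00554 mm
δ_BC = 40300·340/(3640·199000) = 0.01892 mm
δ_CD = 10500·731/(632.2·44200) = 0.2747 mm
δ = Σδ_i = 0.2991 mm.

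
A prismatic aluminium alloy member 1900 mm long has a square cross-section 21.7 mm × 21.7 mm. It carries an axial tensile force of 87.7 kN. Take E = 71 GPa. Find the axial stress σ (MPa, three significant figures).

A = 470.9 mm².
σ = N/A = 87700/470.9 = 186.2 MPa.

186 MPa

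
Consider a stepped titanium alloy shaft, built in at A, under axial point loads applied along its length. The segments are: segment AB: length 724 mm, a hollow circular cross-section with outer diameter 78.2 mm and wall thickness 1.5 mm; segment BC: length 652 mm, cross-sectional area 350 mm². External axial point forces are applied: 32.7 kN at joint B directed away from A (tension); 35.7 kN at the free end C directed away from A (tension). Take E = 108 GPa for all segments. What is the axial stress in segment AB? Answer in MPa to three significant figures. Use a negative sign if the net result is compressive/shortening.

189 MPa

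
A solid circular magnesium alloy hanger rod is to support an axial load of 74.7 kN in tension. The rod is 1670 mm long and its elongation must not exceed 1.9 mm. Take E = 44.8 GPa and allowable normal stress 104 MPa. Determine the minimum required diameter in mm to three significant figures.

43.2 mm

Required area A ≥ P/σ_allow = 74700/104 = 718.3 mm².
For a solid circular section, d ≥ √(4A/π) = 30.24 mm.
Elongation limit: A ≥ PL/(Eδ_allow) = 74700·1670/(44800·1.9) = 1466 mm² ⇒ d ≥ 43.2 mm.
The elongation limit governs.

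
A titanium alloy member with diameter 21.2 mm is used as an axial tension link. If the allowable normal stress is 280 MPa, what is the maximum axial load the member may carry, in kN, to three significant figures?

A = 353 mm².
P_max = σ_allow · A = 280 · 353 = 98840 N = 98.84 kN.

98.8 kN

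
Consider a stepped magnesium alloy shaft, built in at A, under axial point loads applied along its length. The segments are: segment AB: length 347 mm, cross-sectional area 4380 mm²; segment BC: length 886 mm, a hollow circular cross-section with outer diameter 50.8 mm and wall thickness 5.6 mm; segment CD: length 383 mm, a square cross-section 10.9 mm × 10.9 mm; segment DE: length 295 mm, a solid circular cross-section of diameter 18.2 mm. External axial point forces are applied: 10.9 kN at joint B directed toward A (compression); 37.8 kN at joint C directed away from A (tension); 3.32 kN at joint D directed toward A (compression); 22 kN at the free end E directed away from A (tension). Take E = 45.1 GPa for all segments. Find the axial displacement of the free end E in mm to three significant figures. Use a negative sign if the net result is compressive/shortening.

Internal axial forces (sectioning from the free end, tension +): N_DE = 22 kN, N_CD = 18.68 kN, N_BC = 56.48 kN, N_AB = 45.58 kN.
A_BC = 795.2 mm².
A_CD = 118.8 mm².
A_DE = 260.2 mm².
δ_AB = 45580·347/(4380·45100) = 0.08007 mm
δ_BC = 56480·886/(795.2·45100) = 1.395 mm
δ_CD = 18680·383/(118.8·45100) = 1.335 mm
δ_DE = 22000·295/(260.2·45100) = 0.5531 mm
δ = Σδ_i = 3.364 mm.

3.36 mm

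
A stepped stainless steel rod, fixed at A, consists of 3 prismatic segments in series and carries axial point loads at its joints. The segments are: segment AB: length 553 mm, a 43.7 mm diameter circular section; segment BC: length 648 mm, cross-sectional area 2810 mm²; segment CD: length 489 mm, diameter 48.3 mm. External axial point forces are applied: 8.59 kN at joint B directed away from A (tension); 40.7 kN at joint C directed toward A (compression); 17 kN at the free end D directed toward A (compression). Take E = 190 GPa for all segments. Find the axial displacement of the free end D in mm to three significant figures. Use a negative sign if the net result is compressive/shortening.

Internal axial forces (sectioning from the free end, tension +): N_CD = -17 kN, N_BC = -57.7 kN, N_AB = -49.11 kN.
A_AB = 1500 mm².
A_CD = 1832 mm².
δ_AB = -49110·553/(1500·190000) = -0.0953 mm
δ_BC = -57700·648/(2810·190000) = -0.07003 mm
δ_CD = -17000·489/(1832·190000) = -0.02388 mm
δ = Σδ_i = -0.1892 mm.

-0.189 mm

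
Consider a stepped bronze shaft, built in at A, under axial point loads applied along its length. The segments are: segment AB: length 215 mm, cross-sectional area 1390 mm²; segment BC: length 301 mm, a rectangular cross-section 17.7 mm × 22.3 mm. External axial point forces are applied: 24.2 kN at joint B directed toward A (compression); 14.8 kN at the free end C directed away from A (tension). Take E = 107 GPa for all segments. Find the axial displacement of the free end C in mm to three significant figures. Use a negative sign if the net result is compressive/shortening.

Internal axial forces (sectioning from the free end, tension +): N_BC = 14.8 kN, N_AB = -9.4 kN.
A_BC = 394.7 mm².
δ_AB = -9400·215/(1390·107000) = -0.01359 mm
δ_BC = 14800·301/(394.7·107000) = 0.1055 mm
δ = Σδ_i = 0.09189 mm.

0.0919 mm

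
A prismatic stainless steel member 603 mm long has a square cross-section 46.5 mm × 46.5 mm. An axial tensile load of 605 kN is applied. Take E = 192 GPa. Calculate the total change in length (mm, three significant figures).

0.879 mm

A = 2162 mm².
δ_mech = NL/(AE) = 605000·603/(2162·192000) = 0.8788 mm.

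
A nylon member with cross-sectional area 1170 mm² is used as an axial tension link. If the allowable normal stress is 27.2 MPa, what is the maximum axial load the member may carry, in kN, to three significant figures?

31.8 kN

P_max = σ_allow · A = 27.2 · 1170 = 31820 N = 31.82 kN.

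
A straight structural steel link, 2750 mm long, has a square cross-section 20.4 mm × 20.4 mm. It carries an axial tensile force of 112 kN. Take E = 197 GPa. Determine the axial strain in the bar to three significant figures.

0.00137

A = 416.2 mm².
σ = N/A = 269.1 MPa; ε = σ/E = 269.1/197000 = 1.366e-03.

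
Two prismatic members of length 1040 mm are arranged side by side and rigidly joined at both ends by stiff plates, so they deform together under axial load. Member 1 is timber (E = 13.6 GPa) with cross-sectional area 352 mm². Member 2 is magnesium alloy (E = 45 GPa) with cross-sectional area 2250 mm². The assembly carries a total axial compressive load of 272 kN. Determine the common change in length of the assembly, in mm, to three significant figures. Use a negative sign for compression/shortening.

Equal strain + equilibrium ⇒ each member carries load in proportion to AE: A₁E₁ = 4787000 N, A₂E₂ = 101200000 N, ΣAE = 106000000 N.
δ = PL/ΣAE = -272000·1040/106000000 = -2.668 mm.

-2.67 mm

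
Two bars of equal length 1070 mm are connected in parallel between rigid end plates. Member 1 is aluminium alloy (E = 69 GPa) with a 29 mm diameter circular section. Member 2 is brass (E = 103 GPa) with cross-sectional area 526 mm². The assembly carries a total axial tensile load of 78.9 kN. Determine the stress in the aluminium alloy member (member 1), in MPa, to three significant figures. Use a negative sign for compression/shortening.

54.6 MPa

A_1 = 660.5 mm².
Equal strain + equilibrium ⇒ each member carries load in proportion to AE: A₁E₁ = 45580000 N, A₂E₂ = 54180000 N, ΣAE = 99750000 N.
σ₁ = P·E₁/ΣAE = 78900·69000/99750000 = 54.58 MPa.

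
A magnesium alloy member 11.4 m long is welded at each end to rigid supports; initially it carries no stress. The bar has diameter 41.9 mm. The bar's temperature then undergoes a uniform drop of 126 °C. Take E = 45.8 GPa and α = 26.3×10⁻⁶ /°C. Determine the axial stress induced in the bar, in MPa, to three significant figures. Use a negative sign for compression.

152 MPa

Free thermal expansion αLΔT = 26.3e-6 · 11400 · -126 = -37.78 mm.
The walls impose strain ε = −(-37.78)/11400 = 3.3138e-03; σ = Eε = 45800 · 3.3138e-03 = 151.8 MPa.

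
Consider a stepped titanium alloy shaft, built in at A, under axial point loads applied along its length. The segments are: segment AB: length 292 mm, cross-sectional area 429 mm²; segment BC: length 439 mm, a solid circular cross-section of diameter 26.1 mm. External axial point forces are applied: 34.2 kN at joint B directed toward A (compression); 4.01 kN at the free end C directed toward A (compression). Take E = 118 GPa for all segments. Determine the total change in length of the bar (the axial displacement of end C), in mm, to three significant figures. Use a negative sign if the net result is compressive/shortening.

Internal axial forces (sectioning from the free end, tension +): N_BC = -4.01 kN, N_AB = -38.21 kN.
A_BC = 535 mm².
δ_AB = -38210·292/(429·118000) = -0.2204 mm
δ_BC = -4010·439/(535·118000) = -0.02788 mm
δ = Σδ_i = -0.2483 mm.

-0.248 mm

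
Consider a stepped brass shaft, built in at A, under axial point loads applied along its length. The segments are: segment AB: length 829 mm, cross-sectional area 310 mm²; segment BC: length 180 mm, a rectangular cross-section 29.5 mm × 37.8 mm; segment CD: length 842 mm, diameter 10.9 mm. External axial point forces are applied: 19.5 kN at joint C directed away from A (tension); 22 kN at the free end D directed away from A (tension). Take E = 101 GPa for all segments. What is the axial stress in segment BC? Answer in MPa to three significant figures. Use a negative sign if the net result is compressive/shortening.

Internal axial forces (sectioning from the free end, tension +): N_CD = 22 kN, N_BC = 41.5 kN, N_AB = 41.5 kN.
A_BC = 1115 mm².
σ_BC = N_BC/A_BC = 41500/1115 = 37.22 MPa.

37.2 MPa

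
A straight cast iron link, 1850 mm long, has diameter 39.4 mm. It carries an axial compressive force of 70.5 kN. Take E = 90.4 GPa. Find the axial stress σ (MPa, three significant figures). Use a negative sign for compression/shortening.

A = 1219 mm².
σ = N/A = -70500/1219 = -57.82 MPa.

-57.8 MPa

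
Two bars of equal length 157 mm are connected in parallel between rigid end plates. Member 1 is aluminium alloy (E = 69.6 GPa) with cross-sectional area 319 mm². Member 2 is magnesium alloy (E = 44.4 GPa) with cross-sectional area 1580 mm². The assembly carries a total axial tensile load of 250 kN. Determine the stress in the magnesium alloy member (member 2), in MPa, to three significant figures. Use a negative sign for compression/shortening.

120 MPa

Equal strain + equilibrium ⇒ each member carries load in proportion to AE: A₁E₁ = 22200000 N, A₂E₂ = 70150000 N, ΣAE = 92350000 N.
σ₂ = P·E₂/ΣAE = 250000·44400/92350000 = 120.2 MPa.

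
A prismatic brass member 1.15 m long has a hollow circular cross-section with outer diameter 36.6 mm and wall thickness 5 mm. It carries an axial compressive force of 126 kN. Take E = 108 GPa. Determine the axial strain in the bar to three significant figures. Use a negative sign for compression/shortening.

A = 496.4 mm².
σ = N/A = -253.8 MPa; ε = σ/E = -253.8/108000 = -2.350e-03.

-0.00235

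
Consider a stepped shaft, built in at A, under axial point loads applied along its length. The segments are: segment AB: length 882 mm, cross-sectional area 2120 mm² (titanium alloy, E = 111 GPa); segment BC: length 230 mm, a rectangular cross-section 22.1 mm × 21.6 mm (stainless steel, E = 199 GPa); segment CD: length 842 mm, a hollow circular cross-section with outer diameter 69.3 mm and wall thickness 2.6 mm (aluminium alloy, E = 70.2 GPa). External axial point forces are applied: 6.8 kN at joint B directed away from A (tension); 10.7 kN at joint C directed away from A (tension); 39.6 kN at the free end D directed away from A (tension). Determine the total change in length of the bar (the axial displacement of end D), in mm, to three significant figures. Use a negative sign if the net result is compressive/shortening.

1.21 mm

Internal axial forces (sectioning from the free end, tension +): N_CD = 39.6 kN, N_BC = 50.3 kN, N_AB = 57.1 kN.
A_BC = 477.4 mm².
A_CD = 544.8 mm².
δ_AB = 57100·882/(2120·111000) = 0.214 mm
δ_BC = 50300·230/(477.4·199000) = 0.1218 mm
δ_CD = 39600·842/(544.8·70200) = 0.8718 mm
δ = Σδ_i = 1.208 mm.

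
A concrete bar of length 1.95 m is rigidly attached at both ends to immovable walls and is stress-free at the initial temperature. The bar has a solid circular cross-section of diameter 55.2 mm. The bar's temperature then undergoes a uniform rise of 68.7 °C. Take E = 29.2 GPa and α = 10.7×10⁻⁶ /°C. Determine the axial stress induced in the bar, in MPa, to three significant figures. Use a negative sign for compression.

-21.5 MPa

Free thermal expansion αLΔT = 10.7e-6 · 1950 · 68.7 = 1.433 mm.
The walls impose strain ε = −(1.433)/1950 = -7.3509e-04; σ = Eε = 29200 · -7.3509e-04 = -21.46 MPa.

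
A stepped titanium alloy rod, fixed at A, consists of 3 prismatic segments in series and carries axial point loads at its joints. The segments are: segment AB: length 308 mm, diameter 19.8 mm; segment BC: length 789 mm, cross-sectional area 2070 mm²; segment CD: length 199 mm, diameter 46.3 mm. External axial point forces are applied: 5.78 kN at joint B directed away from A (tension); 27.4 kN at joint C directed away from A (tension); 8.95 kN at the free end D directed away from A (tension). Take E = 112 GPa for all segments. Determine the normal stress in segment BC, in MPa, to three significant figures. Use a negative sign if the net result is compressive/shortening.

Internal axial forces (sectioning from the free end, tension +): N_CD = 8.95 kN, N_BC = 36.35 kN, N_AB = 42.13 kN.
σ_BC = N_BC/A_BC = 36350/2070 = 17.56 MPa.

17.6 MPa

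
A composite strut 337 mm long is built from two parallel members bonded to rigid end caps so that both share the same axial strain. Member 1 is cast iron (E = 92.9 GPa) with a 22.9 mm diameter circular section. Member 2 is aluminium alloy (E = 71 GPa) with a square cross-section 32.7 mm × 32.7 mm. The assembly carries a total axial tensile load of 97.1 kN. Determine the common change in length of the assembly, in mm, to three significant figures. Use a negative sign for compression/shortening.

A_1 = 411.9 mm².
A_2 = 1069 mm².
Equal strain + equilibrium ⇒ each member carries load in proportion to AE: A₁E₁ = 38260000 N, A₂E₂ = 75920000 N, ΣAE = 114200000 N.
δ = PL/ΣAE = 97100·337/114200000 = 0.2866 mm.

0.287 mm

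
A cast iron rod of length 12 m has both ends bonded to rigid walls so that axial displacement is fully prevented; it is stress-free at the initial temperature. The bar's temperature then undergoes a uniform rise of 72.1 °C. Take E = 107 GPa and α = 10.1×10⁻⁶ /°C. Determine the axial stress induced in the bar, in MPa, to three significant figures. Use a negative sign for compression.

Free thermal expansion αLΔT = 10.1e-6 · 12000 · 72.1 = 8.739 mm.
The walls impose strain ε = −(8.739)/12000 = -7.2821e-04; σ = Eε = 107000 · -7.2821e-04 = -77.92 MPa.

-77.9 MPa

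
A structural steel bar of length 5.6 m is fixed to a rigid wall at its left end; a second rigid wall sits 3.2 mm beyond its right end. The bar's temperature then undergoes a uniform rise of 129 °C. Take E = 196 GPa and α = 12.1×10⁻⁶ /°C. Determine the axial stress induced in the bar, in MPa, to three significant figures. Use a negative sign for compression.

-194 MPa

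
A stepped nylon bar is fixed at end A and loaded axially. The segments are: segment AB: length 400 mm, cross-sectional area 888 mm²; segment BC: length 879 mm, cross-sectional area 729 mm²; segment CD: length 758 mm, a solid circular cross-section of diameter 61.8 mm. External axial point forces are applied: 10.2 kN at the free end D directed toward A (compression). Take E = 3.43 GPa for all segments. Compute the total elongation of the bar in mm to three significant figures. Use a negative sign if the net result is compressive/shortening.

Internal axial forces (sectioning from the free end, tension +): N_CD = -10.2 kN, N_BC = -10.2 kN, N_AB = -10.2 kN.
A_CD = 3000 mm².
δ_AB = -10200·400/(888·3430) = -1.34 mm
δ_BC = -10200·879/(729·3430) = -3.586 mm
δ_CD = -10200·758/(3000·3430) = -0.7515 mm
δ = Σδ_i = -5.677 mm.

-5.68 mm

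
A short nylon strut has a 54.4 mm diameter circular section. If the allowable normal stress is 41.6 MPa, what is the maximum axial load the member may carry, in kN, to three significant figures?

96.7 kN

A = 2324 mm².
P_max = σ_allow · A = 41.6 · 2324 = 96690 N = 96.69 kN.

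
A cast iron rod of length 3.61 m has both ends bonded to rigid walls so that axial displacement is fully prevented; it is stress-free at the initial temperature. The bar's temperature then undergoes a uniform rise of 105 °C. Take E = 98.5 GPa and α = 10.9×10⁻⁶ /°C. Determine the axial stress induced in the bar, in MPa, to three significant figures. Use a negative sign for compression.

Free thermal expansion αLΔT = 10.9e-6 · 3610 · 105 = 4.132 mm.
The walls impose strain ε = −(4.132)/3610 = -1.1445e-03; σ = Eε = 98500 · -1.1445e-03 = -112.7 MPa.

-113 MPa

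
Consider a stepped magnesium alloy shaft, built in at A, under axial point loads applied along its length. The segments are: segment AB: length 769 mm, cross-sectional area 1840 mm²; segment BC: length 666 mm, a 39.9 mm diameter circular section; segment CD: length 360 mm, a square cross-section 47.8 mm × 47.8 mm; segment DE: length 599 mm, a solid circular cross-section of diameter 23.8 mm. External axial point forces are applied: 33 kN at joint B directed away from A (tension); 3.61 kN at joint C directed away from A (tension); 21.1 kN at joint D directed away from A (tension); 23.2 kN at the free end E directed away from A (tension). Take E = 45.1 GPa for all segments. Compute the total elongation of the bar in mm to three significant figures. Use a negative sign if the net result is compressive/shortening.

2.16 mm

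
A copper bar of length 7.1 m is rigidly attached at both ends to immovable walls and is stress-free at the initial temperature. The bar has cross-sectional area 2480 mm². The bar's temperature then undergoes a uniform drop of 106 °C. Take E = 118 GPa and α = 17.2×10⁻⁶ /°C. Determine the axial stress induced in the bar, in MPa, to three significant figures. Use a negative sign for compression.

Free thermal expansion αLΔT = 17.2e-6 · 7100 · -106 = -12.94 mm.
The walls impose strain ε = −(-12.94)/7100 = 1.8232e-03; σ = Eε = 118000 · 1.8232e-03 = 215.1 MPa.

215 MPa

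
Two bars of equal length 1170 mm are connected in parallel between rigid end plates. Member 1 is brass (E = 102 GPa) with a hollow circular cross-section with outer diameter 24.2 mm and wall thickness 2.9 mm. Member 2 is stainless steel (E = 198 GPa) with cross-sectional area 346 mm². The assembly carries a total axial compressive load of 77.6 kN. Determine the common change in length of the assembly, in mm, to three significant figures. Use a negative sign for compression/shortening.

-1.03 mm

A_1 = 194.1 mm².
Equal strain + equilibrium ⇒ each member carries load in proportion to AE: A₁E₁ = 19790000 N, A₂E₂ = 68510000 N, ΣAE = 88300000 N.
δ = PL/ΣAE = -77600·1170/88300000 = -1.028 mm.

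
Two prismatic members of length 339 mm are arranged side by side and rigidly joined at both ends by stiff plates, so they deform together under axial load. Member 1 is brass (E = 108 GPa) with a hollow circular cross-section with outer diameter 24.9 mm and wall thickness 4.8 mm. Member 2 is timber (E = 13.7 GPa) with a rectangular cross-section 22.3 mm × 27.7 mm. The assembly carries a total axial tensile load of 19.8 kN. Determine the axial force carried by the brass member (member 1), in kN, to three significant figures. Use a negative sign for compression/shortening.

A_1 = 303.1 mm².
A_2 = 617.7 mm².
Equal strain + equilibrium ⇒ each member carries load in proportion to AE: A₁E₁ = 32730000 N, A₂E₂ = 8463000 N, ΣAE = 41200000 N.
F₁ = P·A₁E₁/ΣAE = 19800·32730000/41200000 = 15730 N.

15.7 kN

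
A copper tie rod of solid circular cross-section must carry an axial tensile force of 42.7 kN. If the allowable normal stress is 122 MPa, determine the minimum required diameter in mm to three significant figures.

21.1 mm

Required area A ≥ P/σ_allow = 42700/122 = 350 mm².
For a solid circular section, d ≥ √(4A/π) = 21.11 mm.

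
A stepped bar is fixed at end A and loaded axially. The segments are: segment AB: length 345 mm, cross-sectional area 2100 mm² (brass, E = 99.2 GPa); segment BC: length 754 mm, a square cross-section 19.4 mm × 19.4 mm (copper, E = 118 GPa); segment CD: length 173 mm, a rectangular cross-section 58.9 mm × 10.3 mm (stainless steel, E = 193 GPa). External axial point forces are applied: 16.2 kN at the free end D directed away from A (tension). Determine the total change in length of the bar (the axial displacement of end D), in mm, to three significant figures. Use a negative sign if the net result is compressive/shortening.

0.326 mm

Internal axial forces (sectioning from the free end, tension +): N_CD = 16.2 kN, N_BC = 16.2 kN, N_AB = 16.2 kN.
A_BC = 376.4 mm².
A_CD = 606.7 mm².
δ_AB = 16200·345/(2100·99200) = 0.02683 mm
δ_BC = 16200·754/(376.4·118000) = 0.275 mm
δ_CD = 16200·173/(606.7·193000) = 0.02394 mm
δ = Σδ_i = 0.3258 mm.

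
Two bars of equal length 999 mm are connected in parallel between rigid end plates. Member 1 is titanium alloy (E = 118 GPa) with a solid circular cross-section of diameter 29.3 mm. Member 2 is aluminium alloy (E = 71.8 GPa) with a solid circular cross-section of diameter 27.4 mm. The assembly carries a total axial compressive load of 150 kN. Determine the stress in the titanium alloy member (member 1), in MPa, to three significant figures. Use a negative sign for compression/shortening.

-145 MPa

A_1 = 674.3 mm².
A_2 = 589.6 mm².
Equal strain + equilibrium ⇒ each member carries load in proportion to AE: A₁E₁ = 79560000 N, A₂E₂ = 42340000 N, ΣAE = 121900000 N.
σ₁ = P·E₁/ΣAE = -150000·118000/121900000 = -145.2 MPa.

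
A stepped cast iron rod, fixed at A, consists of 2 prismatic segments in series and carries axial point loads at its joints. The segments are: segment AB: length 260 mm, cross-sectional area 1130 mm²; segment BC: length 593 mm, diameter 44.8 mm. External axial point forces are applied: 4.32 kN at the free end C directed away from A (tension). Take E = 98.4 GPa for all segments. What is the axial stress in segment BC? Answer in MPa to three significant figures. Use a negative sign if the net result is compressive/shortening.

2.74 MPa

Internal axial forces (sectioning from the free end, tension +): N_BC = 4.32 kN, N_AB = 4.32 kN.
A_BC = 1576 mm².
σ_BC = N_BC/A_BC = 4320/1576 = 2.741 MPa.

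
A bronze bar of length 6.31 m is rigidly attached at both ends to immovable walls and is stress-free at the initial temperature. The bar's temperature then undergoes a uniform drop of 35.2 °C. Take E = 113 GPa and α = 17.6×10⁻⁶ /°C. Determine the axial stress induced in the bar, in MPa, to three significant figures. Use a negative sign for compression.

70.0 MPa

Free thermal expansion αLΔT = 17.6e-6 · 6310 · -35.2 = -3.909 mm.
The walls impose strain ε = −(-3.909)/6310 = 6.1952e-04; σ = Eε = 113000 · 6.1952e-04 = 70.01 MPa.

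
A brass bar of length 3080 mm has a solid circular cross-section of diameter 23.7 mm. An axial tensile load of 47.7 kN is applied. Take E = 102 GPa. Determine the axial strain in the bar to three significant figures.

0.00106

A = 441.2 mm².
σ = N/A = 108.1 MPa; ε = σ/E = 108.1/102000 = 1.060e-03.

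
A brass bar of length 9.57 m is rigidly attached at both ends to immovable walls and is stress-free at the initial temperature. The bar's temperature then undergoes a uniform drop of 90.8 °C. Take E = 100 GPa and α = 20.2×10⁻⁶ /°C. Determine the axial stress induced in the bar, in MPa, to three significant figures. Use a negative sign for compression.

Free thermal expansion αLΔT = 20.2e-6 · 9570 · -90.8 = -17.55 mm.
The walls impose strain ε = −(-17.55)/9570 = 1.8342e-03; σ = Eε = 100000 · 1.8342e-03 = 183.4 MPa.

183 MPa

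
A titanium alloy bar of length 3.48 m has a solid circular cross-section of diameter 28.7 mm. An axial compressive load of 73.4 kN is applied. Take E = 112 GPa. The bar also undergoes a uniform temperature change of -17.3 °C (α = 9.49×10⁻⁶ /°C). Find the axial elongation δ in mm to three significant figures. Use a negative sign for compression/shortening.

-4.10 mm

A = 646.9 mm².
δ_mech = NL/(AE) = -73400·3480/(646.9·112000) = -3.525 mm.
δ_thermal = αLΔT = 9.49e-6·3480·-17.3 = -0.5713 mm.
δ = δ_mech + δ_thermal = -4.097 mm.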